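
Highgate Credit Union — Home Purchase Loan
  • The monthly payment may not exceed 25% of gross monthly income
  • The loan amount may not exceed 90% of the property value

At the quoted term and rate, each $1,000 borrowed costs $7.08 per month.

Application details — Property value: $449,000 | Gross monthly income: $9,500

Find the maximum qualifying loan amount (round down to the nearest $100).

$335,400

Payment cap: 25% × $9,500 = $2,375/month.
At $7.08 per $1,000, that supports 2,375/7.08 × 1,000 ≈ $335,451 → $335,400.
LTV cap: 90% × $449,000 = $404,100 → $404,100.
Binding constraint: payment-to-income.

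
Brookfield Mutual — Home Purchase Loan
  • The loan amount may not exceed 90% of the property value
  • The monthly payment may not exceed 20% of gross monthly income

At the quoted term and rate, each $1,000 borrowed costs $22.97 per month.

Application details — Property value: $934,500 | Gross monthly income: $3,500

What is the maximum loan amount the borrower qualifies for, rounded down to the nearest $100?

Payment cap: 20% × $3,500 = $700/month.
At $22.97 per $1,000, that supports 700/22.97 × 1,000 ≈ $30,474 → $30,400.
LTV cap: 90% × $934,500 = $841,050 → $841,000.
Binding constraint: payment-to-income.

$30,400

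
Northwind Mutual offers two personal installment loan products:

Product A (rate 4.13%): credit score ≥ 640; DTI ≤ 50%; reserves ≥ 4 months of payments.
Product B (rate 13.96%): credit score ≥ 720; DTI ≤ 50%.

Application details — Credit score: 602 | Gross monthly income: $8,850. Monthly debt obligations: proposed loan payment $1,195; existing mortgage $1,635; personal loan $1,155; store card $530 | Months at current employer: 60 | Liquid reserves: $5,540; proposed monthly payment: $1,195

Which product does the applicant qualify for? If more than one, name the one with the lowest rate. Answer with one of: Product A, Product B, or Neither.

Neither

Total debts = (1,195 + 1,635 + 1,155 + 530) = 4,515; DTI = 4,515/8,850 = 51%.
Reserves = 5,540/1,195 = 4.6 months.
Product A: score 602 < 640; DTI 51% > 50%; reserves 4.6 ≥ 4 mo → does not qualify.
Product B: score 602 < 720; DTI 51% > 50% → does not qualify.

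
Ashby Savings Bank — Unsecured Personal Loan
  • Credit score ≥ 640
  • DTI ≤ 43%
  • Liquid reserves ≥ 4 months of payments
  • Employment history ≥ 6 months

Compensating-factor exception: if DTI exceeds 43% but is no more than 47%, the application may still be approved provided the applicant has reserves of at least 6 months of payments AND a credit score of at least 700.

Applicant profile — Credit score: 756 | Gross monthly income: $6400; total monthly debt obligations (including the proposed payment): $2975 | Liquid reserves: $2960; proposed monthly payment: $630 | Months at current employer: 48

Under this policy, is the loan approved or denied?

Denied

Credit score 756 ≥ 640 (meets base)
DTI: 2,975 ÷ 6,400 = 46.5%, over the 43% base limit.
Reserves = 2,960/630 = 4.7 months ≥ 4
Employment 48 ≥ 6 months
46.5% falls in the override range (43%–47%), so the compensating-factor test applies.
Reserves 4.7 < 6 months; credit score 756 ≥ 700.
Override conditions not both satisfied; exception does not apply.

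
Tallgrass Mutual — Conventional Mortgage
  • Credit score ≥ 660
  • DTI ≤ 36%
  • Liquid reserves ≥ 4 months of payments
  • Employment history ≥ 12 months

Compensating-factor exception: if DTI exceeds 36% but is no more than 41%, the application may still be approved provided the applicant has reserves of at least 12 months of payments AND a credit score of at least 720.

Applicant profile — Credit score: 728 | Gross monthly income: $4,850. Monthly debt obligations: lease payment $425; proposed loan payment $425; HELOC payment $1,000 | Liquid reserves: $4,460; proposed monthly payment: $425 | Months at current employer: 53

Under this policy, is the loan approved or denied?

Credit score 728 ≥ 660 (meets base)
Total debts = (425 + 425 + 1,000) = 1,850. DTI: 1,850 ÷ 4,850 = 38.1%, over the 36% base limit.
Reserves: 4,460 ÷ 425 = 10.5 months (meets 4-month minimum)
Employment 53 ≥ 12 months
38.1% falls in the override range (36%–41%), so the compensating-factor test applies.
Override check — reserves: 10.5 mo (short of 12); score: 728 (ok).
Compensating-factor requirement not fully met.

Denied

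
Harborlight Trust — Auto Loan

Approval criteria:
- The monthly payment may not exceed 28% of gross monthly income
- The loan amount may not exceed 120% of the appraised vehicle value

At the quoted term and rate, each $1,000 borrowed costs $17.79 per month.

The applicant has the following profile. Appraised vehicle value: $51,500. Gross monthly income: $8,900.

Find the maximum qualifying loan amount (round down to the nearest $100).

$61,800

Payment cap: 28% × $8,900 = $2,492/month.
At $17.79 per $1,000, that supports 2,492/17.79 × 1,000 ≈ $140,078 → $140,000.
LTV cap: 120% × $51,500 = $61,800 → $61,800.
Binding constraint: loan-to-value.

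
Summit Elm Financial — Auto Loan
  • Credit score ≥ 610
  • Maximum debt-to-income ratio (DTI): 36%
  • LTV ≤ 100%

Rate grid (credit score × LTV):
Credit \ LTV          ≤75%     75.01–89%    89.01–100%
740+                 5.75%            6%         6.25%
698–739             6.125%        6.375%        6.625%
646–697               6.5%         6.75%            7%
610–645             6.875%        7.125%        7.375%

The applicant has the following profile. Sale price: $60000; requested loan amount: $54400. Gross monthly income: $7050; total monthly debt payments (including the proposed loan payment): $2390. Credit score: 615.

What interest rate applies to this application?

7.375%

Credit score 615 ≥ 610; Debt-to-income = 2,390/7,050 = 33.9% — meets 36% limit
LTV = 54,400/60,000 = 90.7% ≤ 100%
Score 615 is in the 610–645 band; LTV 90.7% is in the 89.01–100% band → 7.375%.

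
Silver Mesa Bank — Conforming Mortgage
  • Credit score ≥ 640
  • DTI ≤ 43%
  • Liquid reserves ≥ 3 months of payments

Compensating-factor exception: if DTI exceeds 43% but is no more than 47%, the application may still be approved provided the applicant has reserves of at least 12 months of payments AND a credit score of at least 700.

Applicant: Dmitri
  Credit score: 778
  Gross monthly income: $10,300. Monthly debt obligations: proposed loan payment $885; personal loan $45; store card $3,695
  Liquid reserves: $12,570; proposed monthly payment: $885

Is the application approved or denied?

Approved

Credit score 778 ≥ 640 (meets base)
Total debts = (885 + 45 + 3,695) = 4,625. DTI: 4,625 ÷ 10,300 = 44.9%, over the 43% base limit.
Reserves = 12,570/885 = 14.2 months ≥ 3
44.9% falls in the override range (43%–47%), so the compensating-factor test applies.
Reserves 14.2 ≥ 12 months; credit score 778 ≥ 700.
Both compensating conditions met → exception applies.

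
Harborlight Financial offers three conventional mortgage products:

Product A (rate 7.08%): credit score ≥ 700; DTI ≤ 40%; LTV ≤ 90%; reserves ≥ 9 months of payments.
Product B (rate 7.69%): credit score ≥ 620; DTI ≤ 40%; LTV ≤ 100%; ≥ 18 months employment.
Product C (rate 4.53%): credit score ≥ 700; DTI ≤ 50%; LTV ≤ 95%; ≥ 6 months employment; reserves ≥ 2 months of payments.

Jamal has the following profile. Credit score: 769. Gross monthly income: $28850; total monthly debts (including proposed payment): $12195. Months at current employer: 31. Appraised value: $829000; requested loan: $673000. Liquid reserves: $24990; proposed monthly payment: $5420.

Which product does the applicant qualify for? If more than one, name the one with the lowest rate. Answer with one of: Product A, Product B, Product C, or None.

Product C

DTI = 12,195/28,850 = 42.3%.
LTV = 673,000/829,000 = 81.2%.
Reserves = 24,990/5,420 = 4.6 months.
Product A: score 769 ≥ 700; DTI 42.3% > 40%; LTV 81.2% ≤ 90%; reserves 4.6 < 9 mo → does not qualify.
Product B: score 769 ≥ 620; DTI 42.3% > 40%; LTV 81.2% ≤ 100%; employment 31 ≥ 18 mo → does not qualify.
Product C: score 769 ≥ 700; DTI 42.3% ≤ 50%; LTV 81.2% ≤ 95%; employment 31 ≥ 6 mo; reserves 4.6 ≥ 2 mo → qualifies.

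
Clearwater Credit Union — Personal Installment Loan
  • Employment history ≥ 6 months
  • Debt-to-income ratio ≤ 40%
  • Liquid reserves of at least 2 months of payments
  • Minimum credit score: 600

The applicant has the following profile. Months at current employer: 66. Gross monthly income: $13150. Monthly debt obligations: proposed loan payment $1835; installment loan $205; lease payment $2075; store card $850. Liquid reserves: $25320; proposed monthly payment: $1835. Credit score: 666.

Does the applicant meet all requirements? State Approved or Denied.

Employment 66 ≥ 6 months
Total monthly debts = (1,835 + 205 + 2,075 + 850) = 4,965. Debt-to-income = 4,965/13,150 = 37.8% — meets 40% limit
Liquid reserves cover 25,320/1,835 = 13.8 months — ≥ 2 required
Credit score 666 ≥ 600 (meets)
All criteria satisfied.

Approved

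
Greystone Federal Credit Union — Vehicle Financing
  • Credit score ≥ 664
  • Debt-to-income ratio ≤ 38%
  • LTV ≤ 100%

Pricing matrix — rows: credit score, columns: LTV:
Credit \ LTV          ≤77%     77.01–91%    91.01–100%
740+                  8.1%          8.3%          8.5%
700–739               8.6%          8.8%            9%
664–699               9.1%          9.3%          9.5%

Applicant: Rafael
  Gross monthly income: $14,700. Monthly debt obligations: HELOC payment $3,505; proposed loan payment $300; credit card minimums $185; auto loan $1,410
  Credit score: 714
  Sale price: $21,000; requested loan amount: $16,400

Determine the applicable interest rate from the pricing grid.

Credit score 714 ≥ 664; Total monthly debts = (3,505 + 300 + 185 + 1,410) = 5,400. Debt-to-income = 5,400/14,700 = 36.7% — meets 38% limit
LTV: 16,400 ÷ 21,000 = 78.1%, within 100% cap
Row: 714 falls in 700–739. Column: 78.1% falls in 77.01–91%. Rate = 8.8%.

8.8%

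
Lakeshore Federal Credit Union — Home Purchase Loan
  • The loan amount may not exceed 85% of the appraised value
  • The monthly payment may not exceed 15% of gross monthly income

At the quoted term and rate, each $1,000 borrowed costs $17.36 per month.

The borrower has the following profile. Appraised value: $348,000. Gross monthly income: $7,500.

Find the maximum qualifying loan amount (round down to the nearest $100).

$64,800

Payment cap: 15% × $7,500 = $1,125/month.
At $17.36 per $1,000, that supports 1,125/17.36 × 1,000 ≈ $64,804 → $64,800.
LTV cap: 85% × $348,000 = $295,800 → $295,800.
Binding constraint: payment-to-income.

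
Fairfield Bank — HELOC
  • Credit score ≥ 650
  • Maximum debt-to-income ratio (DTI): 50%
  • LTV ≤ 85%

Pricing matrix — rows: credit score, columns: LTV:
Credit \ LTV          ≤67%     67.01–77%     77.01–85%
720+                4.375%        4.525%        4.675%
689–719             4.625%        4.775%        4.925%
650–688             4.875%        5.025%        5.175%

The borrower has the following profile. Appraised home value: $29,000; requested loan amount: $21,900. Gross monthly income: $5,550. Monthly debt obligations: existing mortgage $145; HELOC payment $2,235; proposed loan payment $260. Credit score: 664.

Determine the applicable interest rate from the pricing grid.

Credit score 664 ≥ 650; Total monthly debts = (145 + 2,235 + 260) = 2,640. Debt-to-income = 2,640/5,550 = 47.6% — meets 50% limit
LTV: 21,900 ÷ 29,000 = 75.5%, within 85% cap
Score 664 is in the 650–688 band; LTV 75.5% is in the 67.01–77% band → 5.025%.

5.025%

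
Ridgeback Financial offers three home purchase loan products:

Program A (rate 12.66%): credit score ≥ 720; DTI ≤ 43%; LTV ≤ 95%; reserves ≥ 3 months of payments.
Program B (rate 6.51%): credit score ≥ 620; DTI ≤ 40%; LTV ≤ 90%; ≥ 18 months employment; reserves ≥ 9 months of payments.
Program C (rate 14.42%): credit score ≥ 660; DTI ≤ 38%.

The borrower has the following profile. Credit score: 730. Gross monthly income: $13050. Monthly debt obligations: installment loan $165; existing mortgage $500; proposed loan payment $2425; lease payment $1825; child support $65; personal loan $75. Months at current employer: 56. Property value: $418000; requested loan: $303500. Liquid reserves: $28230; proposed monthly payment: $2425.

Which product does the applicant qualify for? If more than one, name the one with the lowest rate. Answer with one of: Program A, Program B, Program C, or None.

Program B

Total debts = (165 + 500 + 2,425 + 1,825 + 65 + 75) = 5,055; DTI = 5,055/13,050 = 38.7%.
LTV = 303,500/418,000 = 72.6%.
Reserves = 28,230/2,425 = 11.6 months.
Program A: score 730 ≥ 720; DTI 38.7% ≤ 43%; LTV 72.6% ≤ 95%; reserves 11.6 ≥ 3 mo → qualifies.
Program B: score 730 ≥ 620; DTI 38.7% ≤ 40%; LTV 72.6% ≤ 90%; employment 56 ≥ 18 mo; reserves 11.6 ≥ 9 mo → qualifies.
Program C: score 730 ≥ 660; DTI 38.7% > 38% → does not qualify.
Qualifying: Program A, Program B. Lowest rate is 6.51% → Program B.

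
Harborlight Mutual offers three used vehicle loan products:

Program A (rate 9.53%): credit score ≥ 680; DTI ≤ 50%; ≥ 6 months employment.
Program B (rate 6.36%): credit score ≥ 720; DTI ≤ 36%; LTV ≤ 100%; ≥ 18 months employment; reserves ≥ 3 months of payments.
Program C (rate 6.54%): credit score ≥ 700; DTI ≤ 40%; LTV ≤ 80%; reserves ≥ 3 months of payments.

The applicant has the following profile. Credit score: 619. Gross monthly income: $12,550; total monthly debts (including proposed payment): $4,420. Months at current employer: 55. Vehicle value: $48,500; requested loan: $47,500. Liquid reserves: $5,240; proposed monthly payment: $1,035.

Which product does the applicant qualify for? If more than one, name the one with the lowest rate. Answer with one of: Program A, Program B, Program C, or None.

DTI = 4,420/12,550 = 35.2%.
LTV = 47,500/48,500 = 97.9%.
Reserves = 5,240/1,035 = 5.1 months.
Program A: score 619 < 680; DTI 35.2% ≤ 50%; employment 55 ≥ 6 mo → does not qualify.
Program B: score 619 < 720; DTI 35.2% ≤ 36%; LTV 97.9% ≤ 100%; employment 55 ≥ 18 mo; reserves 5.1 ≥ 3 mo → does not qualify.
Program C: score 619 < 700; DTI 35.2% ≤ 40%; LTV 97.9% > 80%; reserves 5.1 ≥ 3 mo → does not qualify.

None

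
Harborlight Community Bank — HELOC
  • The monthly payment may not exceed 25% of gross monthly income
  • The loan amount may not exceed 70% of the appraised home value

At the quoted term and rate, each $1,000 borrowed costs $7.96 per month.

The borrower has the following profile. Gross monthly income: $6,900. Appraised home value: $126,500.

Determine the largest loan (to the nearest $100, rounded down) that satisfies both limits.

Payment cap: 25% × $6,900 = $1,725/month.
At $7.96 per $1,000, that supports 1,725/7.96 × 1,000 ≈ $216,708 → $216,700.
LTV cap: 70% × $126,500 = $88,550 → $88,500.
Binding constraint: loan-to-value.

$88,500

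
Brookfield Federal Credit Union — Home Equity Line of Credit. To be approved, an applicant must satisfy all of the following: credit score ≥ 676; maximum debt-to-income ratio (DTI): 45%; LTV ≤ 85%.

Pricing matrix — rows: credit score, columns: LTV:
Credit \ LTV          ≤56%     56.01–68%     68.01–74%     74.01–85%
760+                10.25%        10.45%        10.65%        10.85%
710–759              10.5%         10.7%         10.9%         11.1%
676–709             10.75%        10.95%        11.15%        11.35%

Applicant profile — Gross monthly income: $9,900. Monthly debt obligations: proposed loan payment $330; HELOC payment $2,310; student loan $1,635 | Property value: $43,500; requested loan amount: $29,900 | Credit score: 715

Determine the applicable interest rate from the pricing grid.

10.9%

Credit score 715 ≥ 676; Total monthly debts = (330 + 2,310 + 1,635) = 4,275. DTI = 4,275/9,900 = 43.2% ≤ 45%
LTV = 29,900/43,500 = 68.7% ≤ 85%
Row: 715 falls in 710–759. Column: 68.7% falls in 68.01–74%. Rate = 10.9%.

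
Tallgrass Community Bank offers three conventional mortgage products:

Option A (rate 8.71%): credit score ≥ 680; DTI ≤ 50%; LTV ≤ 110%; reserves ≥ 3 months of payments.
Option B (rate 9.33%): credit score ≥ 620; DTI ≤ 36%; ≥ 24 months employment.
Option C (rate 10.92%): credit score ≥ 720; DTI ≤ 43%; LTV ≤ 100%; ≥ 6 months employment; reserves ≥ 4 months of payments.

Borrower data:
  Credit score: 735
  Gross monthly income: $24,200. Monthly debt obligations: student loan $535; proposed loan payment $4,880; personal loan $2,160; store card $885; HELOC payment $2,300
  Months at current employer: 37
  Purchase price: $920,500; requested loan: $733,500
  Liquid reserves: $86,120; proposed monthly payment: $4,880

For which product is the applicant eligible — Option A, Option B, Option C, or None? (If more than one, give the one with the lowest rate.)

Total debts = (535 + 4,880 + 2,160 + 885 + 2,300) = 10,760; DTI = 10,760/24,200 = 44.5%.
LTV = 733,500/920,500 = 79.7%.
Reserves = 86,120/4,880 = 17.6 months.
Option A: score 735 ≥ 680; DTI 44.5% ≤ 50%; LTV 79.7% ≤ 110%; reserves 17.6 ≥ 3 mo → qualifies.
Option B: score 735 ≥ 620; DTI 44.5% > 36%; employment 37 ≥ 24 mo → does not qualify.
Option C: score 735 ≥ 720; DTI 44.5% > 43%; LTV 79.7% ≤ 100%; employment 37 ≥ 6 mo; reserves 17.6 ≥ 4 mo → does not qualify.

Option A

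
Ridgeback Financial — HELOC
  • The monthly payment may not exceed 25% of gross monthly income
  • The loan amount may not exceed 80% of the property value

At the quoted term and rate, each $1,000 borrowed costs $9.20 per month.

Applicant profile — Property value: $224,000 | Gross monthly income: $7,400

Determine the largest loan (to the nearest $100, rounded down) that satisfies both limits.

$179,200

Payment cap: 25% × $7,400 = $1,850/month.
At $9.20 per $1,000, that supports 1,850/9.20 × 1,000 ≈ $201,086 → $201,000.
LTV cap: 80% × $224,000 = $179,200 → $179,200.
Binding constraint: loan-to-value.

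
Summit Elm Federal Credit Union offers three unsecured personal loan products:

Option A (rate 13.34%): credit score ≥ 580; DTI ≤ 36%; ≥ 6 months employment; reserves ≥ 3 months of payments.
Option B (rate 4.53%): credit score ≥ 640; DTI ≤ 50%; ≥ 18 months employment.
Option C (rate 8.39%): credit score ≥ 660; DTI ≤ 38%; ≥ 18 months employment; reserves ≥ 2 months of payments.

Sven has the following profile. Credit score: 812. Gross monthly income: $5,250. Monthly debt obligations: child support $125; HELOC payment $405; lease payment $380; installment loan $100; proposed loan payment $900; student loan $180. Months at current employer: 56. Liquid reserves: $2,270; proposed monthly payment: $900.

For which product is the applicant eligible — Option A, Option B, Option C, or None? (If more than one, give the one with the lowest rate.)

Option B

Total debts = (125 + 405 + 380 + 100 + 900 + 180) = 2,090; DTI = 2,090/5,250 = 39.8%.
Reserves = 2,270/900 = 2.5 months.
Option A: score 812 ≥ 580; DTI 39.8% > 36%; employment 56 ≥ 6 mo; reserves 2.5 < 3 mo → does not qualify.
Option B: score 812 ≥ 640; DTI 39.8% ≤ 50%; employment 56 ≥ 18 mo → qualifies.
Option C: score 812 ≥ 660; DTI 39.8% > 38%; employment 56 ≥ 18 mo; reserves 2.5 ≥ 2 mo → does not qualify.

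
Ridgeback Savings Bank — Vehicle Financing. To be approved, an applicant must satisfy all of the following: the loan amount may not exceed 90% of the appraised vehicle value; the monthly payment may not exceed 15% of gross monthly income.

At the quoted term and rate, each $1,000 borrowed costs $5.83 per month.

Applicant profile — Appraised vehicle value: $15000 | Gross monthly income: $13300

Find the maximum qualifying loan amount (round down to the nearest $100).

$13,500

Payment cap: 15% × $13,300 = $1,995/month.
At $5.83 per $1,000, that supports 1,995/5.83 × 1,000 ≈ $342,195 → $342,100.
LTV cap: 90% × $15,000 = $13,500 → $13,500.
Binding constraint: loan-to-value.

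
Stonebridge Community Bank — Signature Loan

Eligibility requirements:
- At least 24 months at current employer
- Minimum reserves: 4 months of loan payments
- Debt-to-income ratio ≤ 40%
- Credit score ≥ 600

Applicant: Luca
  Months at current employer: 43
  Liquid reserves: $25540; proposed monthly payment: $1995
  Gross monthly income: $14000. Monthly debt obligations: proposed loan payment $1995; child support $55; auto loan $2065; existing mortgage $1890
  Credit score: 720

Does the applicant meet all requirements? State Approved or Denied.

Denied

Employment 43 ≥ 24 months
Reserves: 25,540 ÷ 1,995 = 12.8 months (meets 4-month minimum)
Total monthly debts = (1,995 + 55 + 2,065 + 1,890) = 6,005. Debt-to-income = 6,005/14,000 = 42.9% — over 40% limit
Credit score 720 ≥ 600 (meets)
Fails on DTI.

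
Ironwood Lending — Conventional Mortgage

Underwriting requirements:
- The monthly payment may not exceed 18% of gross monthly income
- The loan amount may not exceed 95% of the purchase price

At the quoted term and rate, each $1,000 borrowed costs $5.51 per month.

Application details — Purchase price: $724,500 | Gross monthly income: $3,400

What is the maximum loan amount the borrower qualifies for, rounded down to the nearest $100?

$111,000

Payment cap: 18% × $3,400 = $612/month.
At $5.51 per $1,000, that supports 612/5.51 × 1,000 ≈ $111,070 → $111,000.
LTV cap: 95% × $724,500 = $688,275 → $688,200.
Binding constraint: payment-to-income.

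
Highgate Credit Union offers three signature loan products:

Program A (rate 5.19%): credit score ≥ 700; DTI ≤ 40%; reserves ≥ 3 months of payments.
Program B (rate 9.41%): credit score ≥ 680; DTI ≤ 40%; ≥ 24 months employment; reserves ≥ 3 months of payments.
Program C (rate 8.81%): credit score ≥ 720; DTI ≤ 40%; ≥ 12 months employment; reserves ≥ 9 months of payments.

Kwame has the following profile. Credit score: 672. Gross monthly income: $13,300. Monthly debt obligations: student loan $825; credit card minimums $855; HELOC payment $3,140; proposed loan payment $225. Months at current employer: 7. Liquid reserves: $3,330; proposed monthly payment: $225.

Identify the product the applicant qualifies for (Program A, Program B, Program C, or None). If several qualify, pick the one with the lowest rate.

Total debts = (825 + 855 + 3,140 + 225) = 5,045; DTI = 5,045/13,300 = 37.9%.
Reserves = 3,330/225 = 14.8 months.
Program A: score 672 < 700; DTI 37.9% ≤ 40%; reserves 14.8 ≥ 3 mo → does not qualify.
Program B: score 672 < 680; DTI 37.9% ≤ 40%; employment 7 < 24 mo; reserves 14.8 ≥ 3 mo → does not qualify.
Program C: score 672 < 720; DTI 37.9% ≤ 40%; employment 7 < 12 mo; reserves 14.8 ≥ 9 mo → does not qualify.

None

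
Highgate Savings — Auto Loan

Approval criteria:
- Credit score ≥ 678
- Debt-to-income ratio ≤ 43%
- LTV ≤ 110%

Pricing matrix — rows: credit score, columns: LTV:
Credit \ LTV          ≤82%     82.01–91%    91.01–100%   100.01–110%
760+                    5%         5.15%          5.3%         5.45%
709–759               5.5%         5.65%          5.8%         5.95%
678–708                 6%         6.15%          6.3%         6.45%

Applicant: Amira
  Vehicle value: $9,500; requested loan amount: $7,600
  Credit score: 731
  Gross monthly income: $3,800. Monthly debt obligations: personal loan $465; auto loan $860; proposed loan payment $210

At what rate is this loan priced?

Credit score 731 ≥ 678; Total monthly debts = (465 + 860 + 210) = 1,535. DTI = 1,535/3,800 = 40.4% ≤ 43%
Loan-to-value = 7,600/9,500 = 80% — pass (110% max)
Row: 731 falls in 709–759. Column: 80% falls in ≤82%. Rate = 5.5%.

5.5%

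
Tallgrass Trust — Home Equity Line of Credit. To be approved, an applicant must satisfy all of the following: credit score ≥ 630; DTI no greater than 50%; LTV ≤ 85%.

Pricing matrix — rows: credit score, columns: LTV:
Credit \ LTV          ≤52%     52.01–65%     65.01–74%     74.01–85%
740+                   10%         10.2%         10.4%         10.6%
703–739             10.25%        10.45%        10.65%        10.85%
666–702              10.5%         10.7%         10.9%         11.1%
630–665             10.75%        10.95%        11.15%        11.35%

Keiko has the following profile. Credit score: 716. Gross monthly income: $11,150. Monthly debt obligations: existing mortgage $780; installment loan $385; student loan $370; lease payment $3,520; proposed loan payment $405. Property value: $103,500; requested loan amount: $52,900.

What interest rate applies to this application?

10.25%

Credit score 716 ≥ 630; Total monthly debts = (780 + 385 + 370 + 3,520 + 405) = 5,460. DTI = 5,460/11,150 = 49% ≤ 50%
LTV: 52,900 ÷ 103,500 = 51.1%, within 85% cap
Credit 716 → row 703–739; LTV 51.1% → column ≤52%. Grid cell → 10.25%.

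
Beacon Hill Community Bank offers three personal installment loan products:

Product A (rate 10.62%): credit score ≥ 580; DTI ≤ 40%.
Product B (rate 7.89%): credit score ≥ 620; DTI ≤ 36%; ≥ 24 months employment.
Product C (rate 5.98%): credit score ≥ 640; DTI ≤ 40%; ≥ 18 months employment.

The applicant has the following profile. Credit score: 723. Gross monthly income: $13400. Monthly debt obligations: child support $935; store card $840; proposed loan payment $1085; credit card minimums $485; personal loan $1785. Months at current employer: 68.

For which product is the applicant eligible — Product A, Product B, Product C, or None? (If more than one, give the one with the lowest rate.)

Product C

Total debts = (935 + 840 + 1,085 + 485 + 1,785) = 5,130; DTI = 5,130/13,400 = 38.3%.
Product A: score 723 ≥ 580; DTI 38.3% ≤ 40% → qualifies.
Product B: score 723 ≥ 620; DTI 38.3% > 36%; employment 68 ≥ 24 mo → does not qualify.
Product C: score 723 ≥ 640; DTI 38.3% ≤ 40%; employment 68 ≥ 18 mo → qualifies.
Qualifying: Product A, Product C. Lowest rate is 5.98% → Product C.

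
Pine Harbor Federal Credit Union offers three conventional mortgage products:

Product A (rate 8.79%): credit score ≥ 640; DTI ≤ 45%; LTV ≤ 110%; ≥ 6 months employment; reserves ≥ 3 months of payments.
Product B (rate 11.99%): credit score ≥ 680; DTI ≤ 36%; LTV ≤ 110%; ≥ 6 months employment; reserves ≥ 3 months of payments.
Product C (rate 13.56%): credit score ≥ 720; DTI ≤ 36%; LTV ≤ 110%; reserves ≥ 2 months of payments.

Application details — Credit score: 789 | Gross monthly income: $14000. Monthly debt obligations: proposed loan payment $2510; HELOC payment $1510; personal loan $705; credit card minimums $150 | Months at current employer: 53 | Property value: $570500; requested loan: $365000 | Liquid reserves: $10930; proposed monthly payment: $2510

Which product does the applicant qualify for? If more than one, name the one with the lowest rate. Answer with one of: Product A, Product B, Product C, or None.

Product A

Total debts = (2,510 + 1,510 + 705 + 150) = 4,875; DTI = 4,875/14,000 = 34.8%.
LTV = 365,000/570,500 = 64%.
Reserves = 10,930/2,510 = 4.4 months.
Product A: score 789 ≥ 640; DTI 34.8% ≤ 45%; LTV 64% ≤ 110%; employment 53 ≥ 6 mo; reserves 4.4 ≥ 3 mo → qualifies.
Product B: score 789 ≥ 680; DTI 34.8% ≤ 36%; LTV 64% ≤ 110%; employment 53 ≥ 6 mo; reserves 4.4 ≥ 3 mo → qualifies.
Product C: score 789 ≥ 720; DTI 34.8% ≤ 36%; LTV 64% ≤ 110%; reserves 4.4 ≥ 2 mo → qualifies.
Qualifying: Product A, Product B, Product C. Lowest rate is 8.79% → Product A.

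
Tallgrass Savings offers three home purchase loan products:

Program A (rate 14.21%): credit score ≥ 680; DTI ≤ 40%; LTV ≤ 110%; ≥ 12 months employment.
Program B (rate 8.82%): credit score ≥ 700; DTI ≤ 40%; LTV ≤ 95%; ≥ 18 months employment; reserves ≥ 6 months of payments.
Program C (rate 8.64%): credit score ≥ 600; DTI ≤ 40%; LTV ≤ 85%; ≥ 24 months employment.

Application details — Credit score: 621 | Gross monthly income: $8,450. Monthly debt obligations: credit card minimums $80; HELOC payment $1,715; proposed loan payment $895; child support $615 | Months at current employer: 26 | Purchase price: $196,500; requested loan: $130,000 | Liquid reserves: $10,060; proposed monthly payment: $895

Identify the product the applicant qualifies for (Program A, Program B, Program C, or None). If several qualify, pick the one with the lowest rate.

Program C

Total debts = (80 + 1,715 + 895 + 615) = 3,305; DTI = 3,305/8,450 = 39.1%.
LTV = 130,000/196,500 = 66.2%.
Reserves = 10,060/895 = 11.2 months.
Program A: score 621 < 680; DTI 39.1% ≤ 40%; LTV 66.2% ≤ 110%; employment 26 ≥ 12 mo → does not qualify.
Program B: score 621 < 700; DTI 39.1% ≤ 40%; LTV 66.2% ≤ 95%; employment 26 ≥ 18 mo; reserves 11.2 ≥ 6 mo → does not qualify.
Program C: score 621 ≥ 600; DTI 39.1% ≤ 40%; LTV 66.2% ≤ 85%; employment 26 ≥ 24 mo → qualifies.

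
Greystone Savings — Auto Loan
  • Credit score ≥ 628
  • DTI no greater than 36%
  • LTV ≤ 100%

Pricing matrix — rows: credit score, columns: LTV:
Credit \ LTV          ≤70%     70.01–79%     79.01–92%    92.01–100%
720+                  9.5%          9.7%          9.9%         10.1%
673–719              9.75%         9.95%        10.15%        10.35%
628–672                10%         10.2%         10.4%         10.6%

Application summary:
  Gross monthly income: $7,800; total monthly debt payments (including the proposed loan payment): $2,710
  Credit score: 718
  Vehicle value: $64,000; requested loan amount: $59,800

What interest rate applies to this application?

Credit score 718 ≥ 628; Debt-to-income = 2,710/7,800 = 34.7% — meets 36% limit
LTV: 59,800 ÷ 64,000 = 93.4%, within 100% cap
Score 718 is in the 673–719 band; LTV 93.4% is in the 92.01–100% band → 10.35%.

10.35%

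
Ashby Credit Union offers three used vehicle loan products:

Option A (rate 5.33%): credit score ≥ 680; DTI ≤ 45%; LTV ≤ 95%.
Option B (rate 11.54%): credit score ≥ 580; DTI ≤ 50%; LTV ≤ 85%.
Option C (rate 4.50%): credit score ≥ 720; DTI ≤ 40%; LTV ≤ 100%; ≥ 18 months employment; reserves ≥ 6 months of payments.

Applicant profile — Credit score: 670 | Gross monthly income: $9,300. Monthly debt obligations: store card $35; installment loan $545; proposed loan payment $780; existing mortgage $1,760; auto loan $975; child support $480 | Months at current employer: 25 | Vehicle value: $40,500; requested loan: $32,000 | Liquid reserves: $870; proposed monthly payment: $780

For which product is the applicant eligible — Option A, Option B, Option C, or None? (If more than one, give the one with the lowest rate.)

Option B

Total debts = (35 + 545 + 780 + 1,760 + 975 + 480) = 4,575; DTI = 4,575/9,300 = 49.2%.
LTV = 32,000/40,500 = 79%.
Reserves = 870/780 = 1.1 months.
Option A: score 670 < 680; DTI 49.2% > 45%; LTV 79% ≤ 95% → does not qualify.
Option B: score 670 ≥ 580; DTI 49.2% ≤ 50%; LTV 79% ≤ 85% → qualifies.
Option C: score 670 < 720; DTI 49.2% > 40%; LTV 79% ≤ 100%; employment 25 ≥ 18 mo; reserves 1.1 < 6 mo → does not qualify.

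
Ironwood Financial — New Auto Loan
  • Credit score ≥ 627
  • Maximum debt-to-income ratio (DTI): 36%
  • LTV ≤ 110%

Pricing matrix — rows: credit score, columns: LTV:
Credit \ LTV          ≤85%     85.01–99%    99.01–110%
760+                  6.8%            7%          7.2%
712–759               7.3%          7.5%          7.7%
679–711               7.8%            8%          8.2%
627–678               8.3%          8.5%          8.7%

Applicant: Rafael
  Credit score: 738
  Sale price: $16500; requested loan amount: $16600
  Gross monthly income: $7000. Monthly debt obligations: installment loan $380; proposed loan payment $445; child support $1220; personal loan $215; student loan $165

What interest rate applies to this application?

7.7%

Credit score 738 ≥ 627; Total monthly debts = (380 + 445 + 1,220 + 215 + 165) = 2,425. DTI = 2,425/7,000 = 34.6% ≤ 36%
Loan-to-value = 16,600/16,500 = 100.6% — pass (110% max)
Score 738 is in the 712–759 band; LTV 100.6% is in the 99.01–110% band → 7.7%.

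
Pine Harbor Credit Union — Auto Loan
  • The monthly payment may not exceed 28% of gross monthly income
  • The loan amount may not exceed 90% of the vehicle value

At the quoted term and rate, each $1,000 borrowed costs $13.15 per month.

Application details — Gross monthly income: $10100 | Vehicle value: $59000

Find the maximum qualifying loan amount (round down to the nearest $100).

Payment cap: 28% × $10,100 = $2,828/month.
At $13.15 per $1,000, that supports 2,828/13.15 × 1,000 ≈ $215,057 → $215,000.
LTV cap: 90% × $59,000 = $53,100 → $53,100.
Binding constraint: loan-to-value.

$53,100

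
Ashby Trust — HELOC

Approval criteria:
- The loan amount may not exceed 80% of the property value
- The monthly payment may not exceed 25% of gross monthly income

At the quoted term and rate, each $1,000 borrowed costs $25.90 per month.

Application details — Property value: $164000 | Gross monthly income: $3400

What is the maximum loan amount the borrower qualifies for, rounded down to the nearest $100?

Payment cap: 25% × $3,400 = $850/month.
At $25.90 per $1,000, that supports 850/25.90 × 1,000 ≈ $32,818 → $32,800.
LTV cap: 80% × $164,000 = $131,200 → $131,200.
Binding constraint: payment-to-income.

$32,800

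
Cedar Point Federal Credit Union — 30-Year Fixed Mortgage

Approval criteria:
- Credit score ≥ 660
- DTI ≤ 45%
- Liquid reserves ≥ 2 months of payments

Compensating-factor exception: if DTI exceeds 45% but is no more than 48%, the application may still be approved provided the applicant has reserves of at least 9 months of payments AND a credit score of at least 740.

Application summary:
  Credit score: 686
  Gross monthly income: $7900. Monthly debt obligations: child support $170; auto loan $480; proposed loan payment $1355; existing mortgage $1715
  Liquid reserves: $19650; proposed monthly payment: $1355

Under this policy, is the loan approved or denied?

Denied

Credit score 686 ≥ 660 (meets base)
Total debts = (170 + 480 + 1,355 + 1,715) = 3,720. DTI: 3,720 ÷ 7,900 = 47.1%, over the 45% base limit.
Reserves = 19,650/1,355 = 14.5 months ≥ 2
DTI 47.1% is within the 45%–48% exception band; checking compensating factors.
Override check — reserves: 14.5 mo (ok); score: 686 (below 740).
Compensating-factor requirement not fully met.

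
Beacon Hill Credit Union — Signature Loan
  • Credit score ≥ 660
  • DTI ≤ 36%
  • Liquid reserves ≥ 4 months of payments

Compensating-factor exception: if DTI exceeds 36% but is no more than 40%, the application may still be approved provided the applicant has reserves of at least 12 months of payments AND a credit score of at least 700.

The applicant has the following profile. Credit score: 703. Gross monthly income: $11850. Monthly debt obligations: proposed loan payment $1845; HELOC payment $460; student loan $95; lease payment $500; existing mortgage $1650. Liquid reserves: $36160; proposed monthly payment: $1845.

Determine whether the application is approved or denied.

Credit score 703 ≥ 660 (meets base)
Total debts = (1,845 + 460 + 95 + 500 + 1,650) = 4,550. DTI = 4,550/11,850 = 38.4% > 36% — standard DTI limit exceeded.
Reserves = 36,160/1,845 = 19.6 months ≥ 4
DTI 38.4% is within the 36%–40% exception band; checking compensating factors.
Reserves 19.6 ≥ 12 months; credit score 703 ≥ 700.
Both override conditions satisfied; DTI exception granted.

Approved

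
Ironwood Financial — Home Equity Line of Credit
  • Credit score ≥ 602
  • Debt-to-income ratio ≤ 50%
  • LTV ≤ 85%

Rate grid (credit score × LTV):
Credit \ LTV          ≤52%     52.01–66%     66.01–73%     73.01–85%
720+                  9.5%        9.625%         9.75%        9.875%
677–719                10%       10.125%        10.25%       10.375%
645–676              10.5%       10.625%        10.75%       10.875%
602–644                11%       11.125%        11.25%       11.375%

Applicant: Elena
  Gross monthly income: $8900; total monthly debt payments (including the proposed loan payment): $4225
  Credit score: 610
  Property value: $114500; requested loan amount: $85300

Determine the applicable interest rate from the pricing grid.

11.375%

Credit score 610 ≥ 602; DTI: 4,225 ÷ 8,900 = 47.5%, within the 50% cap
LTV: 85,300 ÷ 114,500 = 74.5%, within 85% cap
Score 610 is in the 602–644 band; LTV 74.5% is in the 73.01–85% band → 11.375%.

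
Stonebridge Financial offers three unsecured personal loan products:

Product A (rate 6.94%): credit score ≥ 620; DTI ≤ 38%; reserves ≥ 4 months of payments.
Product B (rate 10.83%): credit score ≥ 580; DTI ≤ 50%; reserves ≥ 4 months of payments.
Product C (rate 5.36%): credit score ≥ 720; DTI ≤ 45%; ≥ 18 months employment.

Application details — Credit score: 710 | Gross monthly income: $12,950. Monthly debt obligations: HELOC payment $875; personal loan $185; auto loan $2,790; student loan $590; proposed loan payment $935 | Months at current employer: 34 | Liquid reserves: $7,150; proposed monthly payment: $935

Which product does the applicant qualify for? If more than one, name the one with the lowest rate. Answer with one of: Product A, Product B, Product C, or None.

Product B

Total debts = (875 + 185 + 2,790 + 590 + 935) = 5,375; DTI = 5,375/12,950 = 41.5%.
Reserves = 7,150/935 = 7.6 months.
Product A: score 710 ≥ 620; DTI 41.5% > 38%; reserves 7.6 ≥ 4 mo → does not qualify.
Product B: score 710 ≥ 580; DTI 41.5% ≤ 50%; reserves 7.6 ≥ 4 mo → qualifies.
Product C: score 710 < 720; DTI 41.5% ≤ 45%; employment 34 ≥ 18 mo → does not qualify.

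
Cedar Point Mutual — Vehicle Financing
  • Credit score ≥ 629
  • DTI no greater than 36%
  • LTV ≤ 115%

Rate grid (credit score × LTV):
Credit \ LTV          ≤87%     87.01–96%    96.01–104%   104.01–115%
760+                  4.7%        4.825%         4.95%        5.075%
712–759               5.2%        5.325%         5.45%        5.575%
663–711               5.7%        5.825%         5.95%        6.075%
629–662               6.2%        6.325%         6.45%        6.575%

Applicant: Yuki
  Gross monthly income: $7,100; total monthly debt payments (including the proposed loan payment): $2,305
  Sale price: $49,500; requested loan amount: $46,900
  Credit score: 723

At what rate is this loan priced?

5.325%

Credit score 723 ≥ 629; DTI: 2,305 ÷ 7,100 = 32.5%, within the 36% cap
LTV = 46,900/49,500 = 94.7% ≤ 115%
Score 723 is in the 712–759 band; LTV 94.7% is in the 87.01–96% band → 5.325%.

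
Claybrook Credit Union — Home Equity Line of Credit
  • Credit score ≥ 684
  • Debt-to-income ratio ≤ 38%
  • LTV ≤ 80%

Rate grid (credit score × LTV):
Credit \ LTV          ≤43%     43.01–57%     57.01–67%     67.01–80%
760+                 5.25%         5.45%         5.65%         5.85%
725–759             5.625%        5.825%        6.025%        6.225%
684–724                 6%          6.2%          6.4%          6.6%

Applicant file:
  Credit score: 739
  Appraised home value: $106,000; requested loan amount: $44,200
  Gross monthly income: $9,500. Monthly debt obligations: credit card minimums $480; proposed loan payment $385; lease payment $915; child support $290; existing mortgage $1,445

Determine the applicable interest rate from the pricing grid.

5.625%

Credit score 739 ≥ 684; Total monthly debts = (480 + 385 + 915 + 290 + 1,445) = 3,515. DTI = 3,515/9,500 = 37% ≤ 38%
LTV: 44,200 ÷ 106,000 = 41.7%, within 80% cap
Row: 739 falls in 725–759. Column: 41.7% falls in ≤43%. Rate = 5.625%.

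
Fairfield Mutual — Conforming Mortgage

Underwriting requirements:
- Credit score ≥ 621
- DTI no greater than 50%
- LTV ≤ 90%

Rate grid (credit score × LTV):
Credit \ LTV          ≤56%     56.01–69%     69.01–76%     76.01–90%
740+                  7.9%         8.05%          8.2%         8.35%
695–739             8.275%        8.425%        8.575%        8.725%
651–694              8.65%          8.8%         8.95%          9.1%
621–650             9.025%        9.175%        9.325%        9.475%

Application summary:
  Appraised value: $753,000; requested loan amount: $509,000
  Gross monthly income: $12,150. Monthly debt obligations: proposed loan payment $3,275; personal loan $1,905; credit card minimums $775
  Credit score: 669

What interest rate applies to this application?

Credit score 669 ≥ 621; Total monthly debts = (3,275 + 1,905 + 775) = 5,955. DTI = 5,955/12,150 = 49% ≤ 50%
Loan-to-value = 509,000/753,000 = 67.6% — pass (90% max)
Score 669 is in the 651–694 band; LTV 67.6% is in the 56.01–69% band → 8.8%.

8.8%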